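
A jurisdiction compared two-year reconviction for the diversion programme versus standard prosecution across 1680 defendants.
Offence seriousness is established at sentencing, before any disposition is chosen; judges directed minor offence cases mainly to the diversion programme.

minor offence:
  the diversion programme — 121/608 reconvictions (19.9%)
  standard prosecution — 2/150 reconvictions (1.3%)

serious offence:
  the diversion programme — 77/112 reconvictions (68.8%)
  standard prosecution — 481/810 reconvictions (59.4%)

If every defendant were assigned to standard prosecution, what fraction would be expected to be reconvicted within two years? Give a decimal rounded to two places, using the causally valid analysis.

Nothing the disposition does changes offence seriousness; the imbalance is an allocation artefact. With offence seriousness also predicting the outcome, the pooled figure is confounded, and the within-stratum comparison is the causal one.
Standardising standard prosecution to the population offence seriousness mix: 0.451·2/150 + 0.549·481/810 = 0.332.

0.33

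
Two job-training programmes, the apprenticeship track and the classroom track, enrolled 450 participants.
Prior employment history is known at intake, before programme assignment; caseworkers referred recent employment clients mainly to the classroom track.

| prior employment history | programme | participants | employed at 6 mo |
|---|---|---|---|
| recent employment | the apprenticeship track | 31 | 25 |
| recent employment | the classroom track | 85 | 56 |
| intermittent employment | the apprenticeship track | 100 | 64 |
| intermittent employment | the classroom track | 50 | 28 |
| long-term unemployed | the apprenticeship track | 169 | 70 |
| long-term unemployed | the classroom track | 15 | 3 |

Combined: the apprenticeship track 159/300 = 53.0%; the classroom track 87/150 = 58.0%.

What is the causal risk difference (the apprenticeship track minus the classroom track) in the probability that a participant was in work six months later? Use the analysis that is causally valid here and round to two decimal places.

Prior employment history is set before the programme has any effect — it is not caused by the programme — and it independently drives the outcome. That makes it a confounder, so the causal comparison is within prior employment history levels.
Adjusting over the population distribution of prior employment history: 0.258·(0.806−0.659) + 0.333·(0.640−0.560) + 0.409·(0.414−0.200) = +0.152.

+0.15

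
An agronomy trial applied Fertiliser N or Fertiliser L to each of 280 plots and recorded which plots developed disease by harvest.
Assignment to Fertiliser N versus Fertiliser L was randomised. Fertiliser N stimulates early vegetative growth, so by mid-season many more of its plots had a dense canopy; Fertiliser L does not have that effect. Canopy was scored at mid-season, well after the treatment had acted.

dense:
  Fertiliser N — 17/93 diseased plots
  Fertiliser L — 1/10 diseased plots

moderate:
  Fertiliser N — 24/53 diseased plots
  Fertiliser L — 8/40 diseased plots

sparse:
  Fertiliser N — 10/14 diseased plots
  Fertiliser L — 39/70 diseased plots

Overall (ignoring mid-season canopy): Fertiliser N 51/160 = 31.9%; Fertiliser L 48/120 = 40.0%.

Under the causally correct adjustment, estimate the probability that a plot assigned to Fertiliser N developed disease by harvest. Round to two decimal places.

0.32

Mid-season canopy is recorded after the fertiliser and is itself shifted by it — it sits on the causal path from fertiliser to outcome. Conditioning on a mediator would strip out part of the effect we want; the pooled comparison gives the total causal effect.
So P(outcome | do(Fertiliser N)) is just the pooled rate for Fertiliser N: 51/160 = 0.319.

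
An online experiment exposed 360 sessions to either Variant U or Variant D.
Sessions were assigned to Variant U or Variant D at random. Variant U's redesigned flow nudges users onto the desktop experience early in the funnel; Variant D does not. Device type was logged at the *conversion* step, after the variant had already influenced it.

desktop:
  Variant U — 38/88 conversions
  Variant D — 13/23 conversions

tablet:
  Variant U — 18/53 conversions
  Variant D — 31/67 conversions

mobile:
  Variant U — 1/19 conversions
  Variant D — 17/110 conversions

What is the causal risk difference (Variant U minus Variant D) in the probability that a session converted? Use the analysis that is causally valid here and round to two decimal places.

+0.05

Within every device type level Variant D has the higher rate, yet pooled Variant U does — Simpson's reversal.
Stratifying would compare variants among sessions the variants themselves sorted into device type groups — a form of selection on an intermediate. The unconditioned pooled rates give the total causal effect.
The causal difference is the pooled difference: 0.356 − 0.305 = +0.051.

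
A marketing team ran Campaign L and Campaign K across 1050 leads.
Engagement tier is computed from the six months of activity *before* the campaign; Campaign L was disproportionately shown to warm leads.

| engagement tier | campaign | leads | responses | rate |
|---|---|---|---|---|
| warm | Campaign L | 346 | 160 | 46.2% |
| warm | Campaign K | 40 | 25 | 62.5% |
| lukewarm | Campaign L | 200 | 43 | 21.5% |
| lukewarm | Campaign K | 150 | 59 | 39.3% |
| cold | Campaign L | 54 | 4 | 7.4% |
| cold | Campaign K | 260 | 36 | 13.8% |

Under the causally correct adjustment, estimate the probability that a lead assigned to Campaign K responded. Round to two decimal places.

The engagement tier-specific comparison favours Campaign K throughout, but the pooled figures favour Campaign L. The question is whether to condition on engagement tier.
Engagement tier differs across campaigns for reasons unrelated to any effect of the campaign itself, and it separately predicts the outcome — a classic confounder. We must compare within engagement tier levels.
Standardising Campaign K to the population engagement tier mix: 0.368·25/40 + 0.333·59/150 + 0.299·36/260 = 0.402.

0.40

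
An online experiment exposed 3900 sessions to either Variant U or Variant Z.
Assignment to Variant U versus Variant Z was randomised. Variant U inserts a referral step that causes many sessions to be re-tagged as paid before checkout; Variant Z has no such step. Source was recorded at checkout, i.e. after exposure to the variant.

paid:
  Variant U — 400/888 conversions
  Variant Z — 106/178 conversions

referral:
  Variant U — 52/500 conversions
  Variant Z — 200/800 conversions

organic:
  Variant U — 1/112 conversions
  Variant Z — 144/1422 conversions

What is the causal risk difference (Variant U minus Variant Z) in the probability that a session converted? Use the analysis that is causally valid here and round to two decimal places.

+0.11

Variant Z is higher inside every traffic source stratum but Variant U is higher in aggregate. Whether to stratify depends on how traffic source relates to the variant.
Traffic source is downstream of the variant. One should not condition on a consequence of treatment, so the overall rates are the right comparison.
The causal difference is the pooled difference: 0.302 − 0.188 = +0.115.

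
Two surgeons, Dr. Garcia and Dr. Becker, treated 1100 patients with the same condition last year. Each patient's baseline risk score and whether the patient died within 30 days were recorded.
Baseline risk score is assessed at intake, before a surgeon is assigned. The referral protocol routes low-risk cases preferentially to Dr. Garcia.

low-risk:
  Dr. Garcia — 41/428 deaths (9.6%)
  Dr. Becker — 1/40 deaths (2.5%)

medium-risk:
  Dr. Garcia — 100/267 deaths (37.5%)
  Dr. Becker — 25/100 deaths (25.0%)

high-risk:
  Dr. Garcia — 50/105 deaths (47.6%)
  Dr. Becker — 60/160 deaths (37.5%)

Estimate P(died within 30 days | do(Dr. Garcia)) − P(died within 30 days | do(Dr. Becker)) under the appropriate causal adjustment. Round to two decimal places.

+0.10

Since baseline risk score is a pre-existing factor (not a product of the surgeon) and it affects the outcome on its own, it is a confounder. The stratified rates, not the pooled rate, identify the causal effect.
Adjusting over the population distribution of baseline risk score: 0.425·(0.096−0.025) + 0.334·(0.375−0.250) + 0.241·(0.476−0.375) = +0.096.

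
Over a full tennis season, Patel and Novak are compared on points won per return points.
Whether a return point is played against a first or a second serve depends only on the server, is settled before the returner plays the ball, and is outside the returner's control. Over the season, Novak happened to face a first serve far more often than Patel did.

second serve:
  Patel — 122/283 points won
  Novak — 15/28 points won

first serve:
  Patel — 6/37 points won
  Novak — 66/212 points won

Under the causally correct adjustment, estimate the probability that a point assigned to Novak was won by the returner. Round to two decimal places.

0.44

Serve type satisfies the back-door criterion: it is not a descendant of the player, and it blocks the spurious path from player to outcome. Adjusting for it (i.e., using the within-serve type rates) gives the causal effect.
Standardising Novak to the population serve type mix: 0.555·15/28 + 0.445·66/212 = 0.436.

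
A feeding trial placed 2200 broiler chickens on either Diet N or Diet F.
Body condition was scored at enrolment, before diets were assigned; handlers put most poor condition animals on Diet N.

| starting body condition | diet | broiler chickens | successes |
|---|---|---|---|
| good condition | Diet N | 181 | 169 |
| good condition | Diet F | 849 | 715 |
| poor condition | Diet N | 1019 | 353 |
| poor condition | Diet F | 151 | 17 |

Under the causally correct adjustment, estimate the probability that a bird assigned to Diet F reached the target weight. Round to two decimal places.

0.45

Diet N is higher inside every starting body condition stratum but Diet F is higher in aggregate. Whether to stratify depends on how starting body condition relates to the diet.
Starting body condition satisfies the back-door criterion: it is not a descendant of the diet, and it blocks the spurious path from diet to outcome. Adjusting for it (i.e., using the within-starting body condition rates) gives the causal effect.
Standardising Diet F to the population starting body condition mix: 0.468·715/849 + 0.532·17/151 = 0.454.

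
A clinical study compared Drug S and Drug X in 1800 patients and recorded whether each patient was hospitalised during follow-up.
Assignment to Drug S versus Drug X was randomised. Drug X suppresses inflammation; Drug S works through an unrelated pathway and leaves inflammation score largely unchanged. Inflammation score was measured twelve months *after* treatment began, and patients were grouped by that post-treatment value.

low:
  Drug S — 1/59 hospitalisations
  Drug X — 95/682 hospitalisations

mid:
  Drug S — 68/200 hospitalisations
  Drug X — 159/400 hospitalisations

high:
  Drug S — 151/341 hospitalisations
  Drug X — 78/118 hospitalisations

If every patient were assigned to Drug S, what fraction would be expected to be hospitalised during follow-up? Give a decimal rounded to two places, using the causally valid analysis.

0.37

The distribution of inflammation score is itself part of what the drug does — it is an intermediate outcome. Holding it fixed would remove that part of the effect; the total effect is the pooled difference.
So P(outcome | do(Drug S)) is just the pooled rate for Drug S: 220/600 = 0.367.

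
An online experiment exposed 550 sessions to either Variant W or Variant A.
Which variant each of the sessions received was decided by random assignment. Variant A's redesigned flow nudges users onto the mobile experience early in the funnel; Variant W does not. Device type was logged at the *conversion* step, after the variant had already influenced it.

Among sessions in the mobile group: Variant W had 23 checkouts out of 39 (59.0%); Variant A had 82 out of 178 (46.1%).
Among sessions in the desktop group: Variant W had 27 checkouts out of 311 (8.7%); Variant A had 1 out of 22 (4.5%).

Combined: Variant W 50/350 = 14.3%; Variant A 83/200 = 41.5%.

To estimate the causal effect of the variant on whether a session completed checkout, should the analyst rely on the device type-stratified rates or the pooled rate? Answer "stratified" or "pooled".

pooled

The device type-specific comparison favours Variant W throughout, but the pooled figures favour Variant A. The question is whether to condition on device type.
Because the variant influences device type, device type is a post-treatment mediator, not a confounder. Stratifying on it would bias the estimate; the causal effect is the crude pooled difference.
Pooled: Variant W 14.3% vs Variant A 41.5%; Variant A is higher overall.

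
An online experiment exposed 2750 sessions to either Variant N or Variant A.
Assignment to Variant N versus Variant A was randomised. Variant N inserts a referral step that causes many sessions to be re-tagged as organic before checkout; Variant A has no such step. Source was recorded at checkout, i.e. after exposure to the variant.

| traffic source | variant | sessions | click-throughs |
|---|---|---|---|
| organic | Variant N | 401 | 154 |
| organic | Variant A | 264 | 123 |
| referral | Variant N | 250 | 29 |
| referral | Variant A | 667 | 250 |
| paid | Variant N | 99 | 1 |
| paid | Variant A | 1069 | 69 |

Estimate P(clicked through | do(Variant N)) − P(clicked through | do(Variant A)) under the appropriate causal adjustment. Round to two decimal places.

Traffic source here is a post-treatment variable shaped by the variant; conditioning on it would introduce bias rather than remove it. The overall comparison is the causal one.
The causal difference is the pooled difference: 0.245 − 0.221 = +0.024.

+0.02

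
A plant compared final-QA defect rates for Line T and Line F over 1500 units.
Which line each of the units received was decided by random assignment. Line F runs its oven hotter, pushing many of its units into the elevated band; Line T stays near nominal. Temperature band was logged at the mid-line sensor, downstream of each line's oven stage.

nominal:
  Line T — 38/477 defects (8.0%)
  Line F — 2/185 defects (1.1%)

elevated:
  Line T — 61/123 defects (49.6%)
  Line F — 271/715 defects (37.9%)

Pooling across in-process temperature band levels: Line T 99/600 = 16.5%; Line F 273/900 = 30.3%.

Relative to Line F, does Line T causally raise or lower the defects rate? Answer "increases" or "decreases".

In-process temperature band is downstream of the line. One should not condition on a consequence of treatment, so the overall rates are the right comparison.
Pooled: Line T 16.5% vs Line F 30.3%; Line T is lower overall.

decreases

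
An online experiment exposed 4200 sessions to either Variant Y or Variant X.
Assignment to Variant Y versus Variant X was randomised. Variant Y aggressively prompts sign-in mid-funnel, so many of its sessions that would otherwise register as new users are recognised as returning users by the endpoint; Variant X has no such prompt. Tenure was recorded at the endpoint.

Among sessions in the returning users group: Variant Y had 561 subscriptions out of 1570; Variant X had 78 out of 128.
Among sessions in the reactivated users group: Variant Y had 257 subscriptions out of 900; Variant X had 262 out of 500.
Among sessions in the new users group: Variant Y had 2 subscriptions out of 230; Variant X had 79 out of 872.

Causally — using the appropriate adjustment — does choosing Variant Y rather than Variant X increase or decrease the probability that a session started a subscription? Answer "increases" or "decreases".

User tenure is recorded after the variant and is itself shifted by it — it sits on the causal path from variant to outcome. Conditioning on a mediator would strip out part of the effect we want; the pooled comparison gives the total causal effect.
Pooled: Variant Y 30.4% vs Variant X 27.9%; Variant Y is higher overall.

increases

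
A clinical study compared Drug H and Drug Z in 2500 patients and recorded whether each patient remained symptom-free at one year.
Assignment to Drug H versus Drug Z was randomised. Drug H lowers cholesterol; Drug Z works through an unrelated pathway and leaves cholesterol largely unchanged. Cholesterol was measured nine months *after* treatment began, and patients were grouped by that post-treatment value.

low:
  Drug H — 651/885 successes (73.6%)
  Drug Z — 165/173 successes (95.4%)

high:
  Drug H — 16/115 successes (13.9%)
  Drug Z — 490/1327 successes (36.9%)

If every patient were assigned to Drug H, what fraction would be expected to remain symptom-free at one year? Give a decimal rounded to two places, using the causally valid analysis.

0.67

Cholesterol here is a post-treatment variable shaped by the drug; conditioning on it would introduce bias rather than remove it. The overall comparison is the causal one.
So P(outcome | do(Drug H)) is just the pooled rate for Drug H: 667/1000 = 0.667.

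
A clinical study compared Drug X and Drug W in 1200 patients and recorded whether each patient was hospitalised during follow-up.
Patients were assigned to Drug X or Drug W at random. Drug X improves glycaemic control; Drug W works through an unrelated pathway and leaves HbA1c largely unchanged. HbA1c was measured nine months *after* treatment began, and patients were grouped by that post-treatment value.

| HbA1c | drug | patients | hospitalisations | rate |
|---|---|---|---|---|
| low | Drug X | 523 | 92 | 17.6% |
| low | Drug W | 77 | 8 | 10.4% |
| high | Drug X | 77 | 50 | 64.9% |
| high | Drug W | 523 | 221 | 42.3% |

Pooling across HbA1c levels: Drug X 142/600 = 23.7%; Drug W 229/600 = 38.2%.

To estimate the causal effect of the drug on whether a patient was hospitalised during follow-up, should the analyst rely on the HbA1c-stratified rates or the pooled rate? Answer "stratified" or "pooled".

HbA1c is recorded after the drug and is itself shifted by it — it sits on the causal path from drug to outcome. Conditioning on a mediator would strip out part of the effect we want; the pooled comparison gives the total causal effect.
Pooled: Drug X 23.7% vs Drug W 38.2%; Drug X is lower overall.

pooled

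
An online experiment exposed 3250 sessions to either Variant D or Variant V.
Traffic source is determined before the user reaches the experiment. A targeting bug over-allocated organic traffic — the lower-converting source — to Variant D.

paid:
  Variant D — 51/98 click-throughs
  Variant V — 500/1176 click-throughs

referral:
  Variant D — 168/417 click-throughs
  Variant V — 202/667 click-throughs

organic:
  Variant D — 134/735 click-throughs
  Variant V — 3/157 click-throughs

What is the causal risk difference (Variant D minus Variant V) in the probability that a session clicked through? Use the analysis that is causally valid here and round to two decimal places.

Traffic source satisfies the back-door criterion: it is not a descendant of the variant, and it blocks the spurious path from variant to outcome. Adjusting for it (i.e., using the within-traffic source rates) gives the causal effect.
Adjusting over the population distribution of traffic source: 0.392·(0.520−0.425) + 0.334·(0.403−0.303) + 0.274·(0.182−0.019) = +0.115.

+0.12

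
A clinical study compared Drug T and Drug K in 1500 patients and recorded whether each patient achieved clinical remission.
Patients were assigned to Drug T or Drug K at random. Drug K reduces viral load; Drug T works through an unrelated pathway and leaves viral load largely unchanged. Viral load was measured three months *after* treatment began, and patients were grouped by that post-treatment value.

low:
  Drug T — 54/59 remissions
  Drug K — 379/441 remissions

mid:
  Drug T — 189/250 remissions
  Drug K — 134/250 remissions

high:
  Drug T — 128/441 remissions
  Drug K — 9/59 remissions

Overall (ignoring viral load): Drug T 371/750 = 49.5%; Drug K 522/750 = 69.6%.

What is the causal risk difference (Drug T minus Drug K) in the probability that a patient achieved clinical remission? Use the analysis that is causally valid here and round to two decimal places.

Viral load here is a post-treatment variable shaped by the drug; conditioning on it would introduce bias rather than remove it. The overall comparison is the causal one.
The causal difference is the pooled difference: 0.495 − 0.696 = -0.201.

-0.20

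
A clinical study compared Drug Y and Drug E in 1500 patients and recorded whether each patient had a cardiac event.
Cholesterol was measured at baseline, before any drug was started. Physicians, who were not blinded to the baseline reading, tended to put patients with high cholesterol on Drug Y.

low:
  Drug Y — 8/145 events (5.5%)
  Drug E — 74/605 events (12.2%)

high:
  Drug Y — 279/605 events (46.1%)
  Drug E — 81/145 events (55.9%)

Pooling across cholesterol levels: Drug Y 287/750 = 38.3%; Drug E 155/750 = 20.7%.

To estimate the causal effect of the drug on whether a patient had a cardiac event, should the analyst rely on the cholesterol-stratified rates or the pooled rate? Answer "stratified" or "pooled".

The stratified and pooled comparisons disagree (Drug Y wins within each cholesterol; Drug E wins overall), so the answer turns on the causal role of cholesterol.
The imbalance in cholesterol arose from how patients were allocated, not from anything the drug did; and cholesterol independently affects the outcome. The pooled gap is confounded — condition on cholesterol.
Within each level — low: 5.5% vs 12.2%; high: 46.1% vs 55.9% — Drug Y is lower every time.

stratified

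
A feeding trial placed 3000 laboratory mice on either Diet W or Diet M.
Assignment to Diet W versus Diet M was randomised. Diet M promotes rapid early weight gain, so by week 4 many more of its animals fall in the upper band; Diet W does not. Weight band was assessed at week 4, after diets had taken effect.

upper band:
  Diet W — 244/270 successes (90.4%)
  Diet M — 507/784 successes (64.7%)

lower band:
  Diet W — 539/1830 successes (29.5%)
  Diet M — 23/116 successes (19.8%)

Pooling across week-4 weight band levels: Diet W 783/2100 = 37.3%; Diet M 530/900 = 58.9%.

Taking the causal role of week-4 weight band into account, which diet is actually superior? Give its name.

Diet M

Week-4 weight band lies on the pathway diet → week-4 weight band → outcome, so adjusting for it blocks the indirect effect. For the total causal effect of diet, use the unadjusted pooled rates.
Pooled: Diet W 37.3% vs Diet M 58.9%; Diet M is higher overall.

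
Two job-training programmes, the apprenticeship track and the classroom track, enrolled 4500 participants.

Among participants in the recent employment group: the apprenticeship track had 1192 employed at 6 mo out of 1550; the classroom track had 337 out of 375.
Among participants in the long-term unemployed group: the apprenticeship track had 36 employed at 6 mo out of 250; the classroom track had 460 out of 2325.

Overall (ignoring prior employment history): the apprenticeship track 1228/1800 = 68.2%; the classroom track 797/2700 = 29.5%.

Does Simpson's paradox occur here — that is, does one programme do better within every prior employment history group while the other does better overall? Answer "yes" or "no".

yes

Within each prior employment history level (recent employment 76.9% vs 89.9%; long-term unemployed 14.4% vs 19.8%), the classroom track has the higher rate every time. Pooled: 68.2% vs 29.5% — the apprenticeship track has the higher rate overall. The two comparisons disagree.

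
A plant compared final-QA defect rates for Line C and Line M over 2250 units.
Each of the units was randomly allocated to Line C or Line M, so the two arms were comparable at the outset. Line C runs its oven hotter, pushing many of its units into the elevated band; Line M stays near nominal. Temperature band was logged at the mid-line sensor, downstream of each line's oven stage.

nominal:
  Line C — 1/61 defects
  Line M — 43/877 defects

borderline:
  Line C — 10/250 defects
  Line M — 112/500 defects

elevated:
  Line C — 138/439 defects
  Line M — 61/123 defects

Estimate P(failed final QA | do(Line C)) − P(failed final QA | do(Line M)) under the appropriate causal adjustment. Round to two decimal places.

+0.05

In-process temperature band is downstream of the line. One should not condition on a consequence of treatment, so the overall rates are the right comparison.
The causal difference is the pooled difference: 0.199 − 0.144 = +0.055.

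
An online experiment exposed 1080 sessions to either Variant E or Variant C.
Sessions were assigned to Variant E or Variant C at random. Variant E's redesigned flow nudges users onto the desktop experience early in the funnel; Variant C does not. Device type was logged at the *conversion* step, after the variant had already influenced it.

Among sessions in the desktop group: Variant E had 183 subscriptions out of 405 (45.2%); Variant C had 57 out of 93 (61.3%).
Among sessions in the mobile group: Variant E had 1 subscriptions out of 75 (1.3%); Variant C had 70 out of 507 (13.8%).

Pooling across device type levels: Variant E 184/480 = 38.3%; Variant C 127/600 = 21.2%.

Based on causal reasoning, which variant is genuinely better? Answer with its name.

Within every device type level Variant C has the higher rate, yet pooled Variant E does — Simpson's reversal.
The distribution of device type is itself part of what the variant does — it is an intermediate outcome. Holding it fixed would remove that part of the effect; the total effect is the pooled difference.
Pooled: Variant E 38.3% vs Variant C 21.2%; Variant E is higher overall.

Variant E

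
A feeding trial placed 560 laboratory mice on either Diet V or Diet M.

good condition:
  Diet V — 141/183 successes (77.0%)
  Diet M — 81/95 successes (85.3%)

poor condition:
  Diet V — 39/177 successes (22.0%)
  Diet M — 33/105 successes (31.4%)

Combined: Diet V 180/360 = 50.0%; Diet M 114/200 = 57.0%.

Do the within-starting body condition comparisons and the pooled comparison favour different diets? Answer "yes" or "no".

Within each starting body condition level (good condition 77.0% vs 85.3%; poor condition 22.0% vs 31.4%), Diet M has the higher rate every time. Pooled: 50.0% vs 57.0% — Diet M has the higher rate overall. They agree.

no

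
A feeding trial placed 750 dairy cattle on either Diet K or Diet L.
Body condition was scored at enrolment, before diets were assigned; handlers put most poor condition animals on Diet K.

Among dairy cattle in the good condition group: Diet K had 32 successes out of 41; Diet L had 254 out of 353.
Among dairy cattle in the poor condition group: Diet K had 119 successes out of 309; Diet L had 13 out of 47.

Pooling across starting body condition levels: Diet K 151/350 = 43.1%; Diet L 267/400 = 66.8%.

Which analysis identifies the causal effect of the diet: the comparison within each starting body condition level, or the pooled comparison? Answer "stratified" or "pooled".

Diet K is higher inside every starting body condition stratum but Diet L is higher in aggregate. Whether to stratify depends on how starting body condition relates to the diet.
Nothing the diet does changes starting body condition; the imbalance is an allocation artefact. With starting body condition also predicting the outcome, the pooled figure is confounded, and the within-stratum comparison is the causal one.
Within each level — good condition: 78.0% vs 72.0%; poor condition: 38.5% vs 27.7% — Diet K is higher every time.

stratified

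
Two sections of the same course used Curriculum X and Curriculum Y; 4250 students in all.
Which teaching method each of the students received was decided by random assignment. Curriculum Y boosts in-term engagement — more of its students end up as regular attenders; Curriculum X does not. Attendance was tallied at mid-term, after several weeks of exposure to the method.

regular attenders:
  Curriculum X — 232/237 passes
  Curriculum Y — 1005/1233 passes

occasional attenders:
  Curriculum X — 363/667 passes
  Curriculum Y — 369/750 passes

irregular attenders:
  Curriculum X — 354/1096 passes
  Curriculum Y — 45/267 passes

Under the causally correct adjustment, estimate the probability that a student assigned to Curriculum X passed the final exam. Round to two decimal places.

0.47

The mid-term attendance-specific comparison favours Curriculum X throughout, but the pooled figures favour Curriculum Y. The question is whether to condition on mid-term attendance.
Mid-term attendance is recorded after the teaching method and is itself shifted by it — it sits on the causal path from teaching method to outcome. Conditioning on a mediator would strip out part of the effect we want; the pooled comparison gives the total causal effect.
So P(outcome | do(Curriculum X)) is just the pooled rate for Curriculum X: 949/2000 = 0.474.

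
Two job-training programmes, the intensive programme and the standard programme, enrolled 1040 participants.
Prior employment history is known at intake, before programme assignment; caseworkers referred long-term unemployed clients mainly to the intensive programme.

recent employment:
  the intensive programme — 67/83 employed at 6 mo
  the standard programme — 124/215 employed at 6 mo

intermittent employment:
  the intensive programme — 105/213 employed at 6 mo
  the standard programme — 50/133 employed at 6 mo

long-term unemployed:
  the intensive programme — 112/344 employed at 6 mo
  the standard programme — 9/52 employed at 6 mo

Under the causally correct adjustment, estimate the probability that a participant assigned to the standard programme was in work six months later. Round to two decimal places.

The prior employment history-specific comparison favours the intensive programme throughout, but the pooled figures favour the standard programme. The question is whether to condition on prior employment history.
Prior employment history is set before the programme has any effect — it is not caused by the programme — and it independently drives the outcome. That makes it a confounder, so the causal comparison is within prior employment history levels.
Standardising the standard programme to the population prior employment history mix: 0.287·124/215 + 0.333·50/133 + 0.381·9/52 = 0.356.

0.36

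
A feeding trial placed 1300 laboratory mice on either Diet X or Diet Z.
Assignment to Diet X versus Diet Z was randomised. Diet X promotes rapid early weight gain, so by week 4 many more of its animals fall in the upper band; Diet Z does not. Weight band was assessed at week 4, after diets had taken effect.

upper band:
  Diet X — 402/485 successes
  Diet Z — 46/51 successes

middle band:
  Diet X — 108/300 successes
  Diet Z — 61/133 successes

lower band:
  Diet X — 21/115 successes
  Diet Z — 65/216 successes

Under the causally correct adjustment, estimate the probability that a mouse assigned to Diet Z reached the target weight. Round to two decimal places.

0.43

Within every week-4 weight band level Diet Z has the higher rate, yet pooled Diet X does — Simpson's reversal.
Week-4 weight band is downstream of the diet. One should not condition on a consequence of treatment, so the overall rates are the right comparison.
So P(outcome | do(Diet Z)) is just the pooled rate for Diet Z: 172/400 = 0.430.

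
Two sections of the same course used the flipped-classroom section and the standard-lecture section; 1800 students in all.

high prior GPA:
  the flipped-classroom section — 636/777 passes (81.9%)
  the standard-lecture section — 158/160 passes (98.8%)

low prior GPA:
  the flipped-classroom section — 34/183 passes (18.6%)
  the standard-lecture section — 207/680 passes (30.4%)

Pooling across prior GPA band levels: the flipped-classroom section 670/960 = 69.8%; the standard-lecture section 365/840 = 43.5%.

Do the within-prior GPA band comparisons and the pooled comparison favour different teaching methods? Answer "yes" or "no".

Within each prior GPA band level (high prior GPA 81.9% vs 98.8%; low prior GPA 18.6% vs 30.4%), the standard-lecture section has the higher rate every time. Pooled: 69.8% vs 43.5% — the flipped-classroom section has the higher rate overall. The two comparisons disagree.

yes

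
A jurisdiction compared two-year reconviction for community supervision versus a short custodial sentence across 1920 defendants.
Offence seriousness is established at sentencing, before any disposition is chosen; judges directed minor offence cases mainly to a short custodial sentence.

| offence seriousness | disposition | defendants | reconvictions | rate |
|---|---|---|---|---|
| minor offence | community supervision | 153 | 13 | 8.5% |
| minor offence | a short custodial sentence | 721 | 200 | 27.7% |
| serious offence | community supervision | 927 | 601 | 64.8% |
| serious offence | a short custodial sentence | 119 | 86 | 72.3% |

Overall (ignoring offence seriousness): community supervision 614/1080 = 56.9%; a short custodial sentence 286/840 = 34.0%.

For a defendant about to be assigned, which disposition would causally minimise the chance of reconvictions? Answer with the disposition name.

community supervision is lower inside every offence seriousness stratum but a short custodial sentence is lower in aggregate. Whether to stratify depends on how offence seriousness relates to the disposition.
Offence seriousness is set before the disposition has any effect — it is not caused by the disposition — and it independently drives the outcome. That makes it a confounder, so the causal comparison is within offence seriousness levels.
Within each level — minor offence: 8.5% vs 27.7%; serious offence: 64.8% vs 72.3% — community supervision is lower every time.

community supervision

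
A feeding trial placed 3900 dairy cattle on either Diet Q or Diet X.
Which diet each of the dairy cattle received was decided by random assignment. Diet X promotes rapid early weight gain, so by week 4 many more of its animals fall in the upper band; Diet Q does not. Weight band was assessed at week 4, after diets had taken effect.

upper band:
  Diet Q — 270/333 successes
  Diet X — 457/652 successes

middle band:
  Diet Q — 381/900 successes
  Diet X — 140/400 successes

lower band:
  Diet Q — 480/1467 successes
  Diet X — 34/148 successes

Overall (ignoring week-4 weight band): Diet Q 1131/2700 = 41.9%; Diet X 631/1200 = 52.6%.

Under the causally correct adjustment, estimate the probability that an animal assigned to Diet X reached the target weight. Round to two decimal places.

0.53

Week-4 weight band is downstream of the diet. One should not condition on a consequence of treatment, so the overall rates are the right comparison.
So P(outcome | do(Diet X)) is just the pooled rate for Diet X: 631/1200 = 0.526.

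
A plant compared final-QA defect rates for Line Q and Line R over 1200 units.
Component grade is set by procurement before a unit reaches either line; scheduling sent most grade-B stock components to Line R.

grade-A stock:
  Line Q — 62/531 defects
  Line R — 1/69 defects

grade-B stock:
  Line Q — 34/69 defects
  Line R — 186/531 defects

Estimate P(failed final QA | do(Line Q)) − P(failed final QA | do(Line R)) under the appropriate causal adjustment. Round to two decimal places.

The stratified and pooled comparisons disagree (Line R wins within each component grade; Line Q wins overall), so the answer turns on the causal role of component grade.
Since component grade is a pre-existing factor (not a product of the line) and it affects the outcome on its own, it is a confounder. The stratified rates, not the pooled rate, identify the causal effect.
Adjusting over the population distribution of component grade: 0.500·(0.117−0.014) + 0.500·(0.493−0.350) = +0.122.

+0.12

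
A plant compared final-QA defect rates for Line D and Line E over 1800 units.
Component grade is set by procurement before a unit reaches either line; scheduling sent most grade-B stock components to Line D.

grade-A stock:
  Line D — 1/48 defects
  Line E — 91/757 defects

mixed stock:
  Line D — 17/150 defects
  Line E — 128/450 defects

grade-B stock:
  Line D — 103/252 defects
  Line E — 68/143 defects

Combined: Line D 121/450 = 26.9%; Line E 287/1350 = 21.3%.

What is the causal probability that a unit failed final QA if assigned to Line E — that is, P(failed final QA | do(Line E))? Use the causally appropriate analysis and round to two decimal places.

0.25

Component grade differs across lines for reasons unrelated to any effect of the line itself, and it separately predicts the outcome — a classic confounder. We must compare within component grade levels.
Standardising Line E to the population component grade mix: 0.447·91/757 + 0.333·128/450 + 0.219·68/143 = 0.253.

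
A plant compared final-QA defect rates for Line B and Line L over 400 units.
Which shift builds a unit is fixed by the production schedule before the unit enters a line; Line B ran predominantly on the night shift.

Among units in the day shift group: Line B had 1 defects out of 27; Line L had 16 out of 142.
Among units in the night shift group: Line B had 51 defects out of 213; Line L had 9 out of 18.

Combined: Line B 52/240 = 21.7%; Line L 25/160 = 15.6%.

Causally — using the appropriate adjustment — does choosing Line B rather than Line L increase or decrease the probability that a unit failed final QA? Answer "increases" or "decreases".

Within every shift level Line B has the lower rate, yet pooled Line L does — Simpson's reversal.
Since shift is a pre-existing factor (not a product of the line) and it affects the outcome on its own, it is a confounder. The stratified rates, not the pooled rate, identify the causal effect.
Within each level — day shift: 3.7% vs 11.3%; night shift: 23.9% vs 50.0% — Line B is lower every time.

decreases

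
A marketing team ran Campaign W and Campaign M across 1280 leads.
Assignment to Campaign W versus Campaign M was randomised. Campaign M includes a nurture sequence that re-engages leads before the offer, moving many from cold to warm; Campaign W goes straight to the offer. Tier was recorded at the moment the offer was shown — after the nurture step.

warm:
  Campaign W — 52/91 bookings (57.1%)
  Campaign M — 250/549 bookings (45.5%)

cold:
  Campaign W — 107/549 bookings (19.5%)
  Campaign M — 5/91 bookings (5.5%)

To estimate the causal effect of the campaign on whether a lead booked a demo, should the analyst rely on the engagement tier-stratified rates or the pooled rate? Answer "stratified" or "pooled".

pooled

The engagement tier-specific comparison favours Campaign W throughout, but the pooled figures favour Campaign M. The question is whether to condition on engagement tier.
Engagement tier is downstream of the campaign. One should not condition on a consequence of treatment, so the overall rates are the right comparison.
Pooled: Campaign W 24.8% vs Campaign M 39.8%; Campaign M is higher overall.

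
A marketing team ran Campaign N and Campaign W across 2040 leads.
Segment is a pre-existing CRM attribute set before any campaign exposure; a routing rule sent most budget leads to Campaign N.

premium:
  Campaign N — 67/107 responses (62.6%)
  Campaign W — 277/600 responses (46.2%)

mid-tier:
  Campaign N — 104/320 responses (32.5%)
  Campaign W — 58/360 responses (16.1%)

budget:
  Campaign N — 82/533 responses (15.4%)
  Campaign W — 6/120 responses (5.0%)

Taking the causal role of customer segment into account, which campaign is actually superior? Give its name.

Campaign N

The customer segment-specific comparison favours Campaign N throughout, but the pooled figures favour Campaign W. The question is whether to condition on customer segment.
Customer segment is set before the campaign has any effect — it is not caused by the campaign — and it independently drives the outcome. That makes it a confounder, so the causal comparison is within customer segment levels.
Within each level — premium: 62.6% vs 46.2%; mid-tier: 32.5% vs 16.1%; budget: 15.4% vs 5.0% — Campaign N is higher every time.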